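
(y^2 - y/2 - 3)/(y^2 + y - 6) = (y + 3/2)/(y + 3)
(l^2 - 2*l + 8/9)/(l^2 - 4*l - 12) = (-l^2 + 2*l - 8/9)/(-l^2 + 4*l + 12)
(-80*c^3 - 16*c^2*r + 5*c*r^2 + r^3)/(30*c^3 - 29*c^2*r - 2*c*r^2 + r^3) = (-16*c^2 + r^2)/(6*c^2 - 7*c*r + r^2)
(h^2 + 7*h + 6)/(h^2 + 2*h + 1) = (h + 6)/(h + 1)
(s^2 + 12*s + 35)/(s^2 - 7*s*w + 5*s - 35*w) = (s + 7)/(s - 7*w)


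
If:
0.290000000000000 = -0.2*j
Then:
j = -1.45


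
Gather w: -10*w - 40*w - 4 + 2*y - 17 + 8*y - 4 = -50*w + 10*y - 25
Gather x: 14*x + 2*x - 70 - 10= 16*x - 80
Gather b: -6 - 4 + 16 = 6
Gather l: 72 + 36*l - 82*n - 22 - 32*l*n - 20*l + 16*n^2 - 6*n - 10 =l*(16 - 32*n) + 16*n^2 - 88*n + 40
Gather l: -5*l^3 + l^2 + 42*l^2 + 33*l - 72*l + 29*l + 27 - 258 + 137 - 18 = -5*l^3 + 43*l^2 - 10*l - 112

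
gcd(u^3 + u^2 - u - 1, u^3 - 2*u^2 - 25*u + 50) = 1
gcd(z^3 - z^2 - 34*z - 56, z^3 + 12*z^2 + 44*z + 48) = z^2 + 6*z + 8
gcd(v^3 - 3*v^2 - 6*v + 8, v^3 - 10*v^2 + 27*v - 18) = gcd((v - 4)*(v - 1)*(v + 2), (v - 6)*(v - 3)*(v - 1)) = v - 1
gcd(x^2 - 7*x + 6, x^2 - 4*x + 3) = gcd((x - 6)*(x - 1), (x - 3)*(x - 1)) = x - 1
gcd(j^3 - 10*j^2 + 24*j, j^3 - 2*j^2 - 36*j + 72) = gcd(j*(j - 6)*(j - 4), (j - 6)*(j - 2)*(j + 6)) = j - 6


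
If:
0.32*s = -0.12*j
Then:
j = -2.66666666666667*s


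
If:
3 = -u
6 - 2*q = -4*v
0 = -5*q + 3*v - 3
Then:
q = -15/7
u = -3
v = -18/7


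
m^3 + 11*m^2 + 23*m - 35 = (m - 1)*(m + 5)*(m + 7)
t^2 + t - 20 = (t - 4)*(t + 5)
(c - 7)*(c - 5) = c^2 - 12*c + 35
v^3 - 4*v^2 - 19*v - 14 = (v - 7)*(v + 1)*(v + 2)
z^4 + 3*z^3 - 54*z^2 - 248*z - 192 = (z - 8)*(z + 1)*(z + 4)*(z + 6)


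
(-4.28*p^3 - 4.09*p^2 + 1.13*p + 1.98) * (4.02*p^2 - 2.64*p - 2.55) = -17.2056*p^5 - 5.1426*p^4 + 26.2542*p^3 + 15.4059*p^2 - 8.1087*p - 5.049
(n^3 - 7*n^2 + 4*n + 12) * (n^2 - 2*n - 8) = n^5 - 9*n^4 + 10*n^3 + 60*n^2 - 56*n - 96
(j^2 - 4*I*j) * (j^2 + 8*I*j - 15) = j^4 + 4*I*j^3 + 17*j^2 + 60*I*j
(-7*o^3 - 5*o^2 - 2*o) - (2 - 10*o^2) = -7*o^3 + 5*o^2 - 2*o - 2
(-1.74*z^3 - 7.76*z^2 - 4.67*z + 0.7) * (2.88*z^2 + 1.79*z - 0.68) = -5.0112*z^5 - 25.4634*z^4 - 26.1568*z^3 - 1.0665*z^2 + 4.4286*z - 0.476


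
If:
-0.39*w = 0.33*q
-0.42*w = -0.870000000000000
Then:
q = -2.45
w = 2.07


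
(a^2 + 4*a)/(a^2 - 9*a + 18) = a*(a + 4)/(a^2 - 9*a + 18)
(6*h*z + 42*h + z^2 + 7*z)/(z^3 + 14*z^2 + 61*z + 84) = (6*h + z)/(z^2 + 7*z + 12)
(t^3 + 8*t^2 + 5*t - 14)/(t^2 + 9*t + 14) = t - 1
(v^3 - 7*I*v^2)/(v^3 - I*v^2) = (v - 7*I)/(v - I)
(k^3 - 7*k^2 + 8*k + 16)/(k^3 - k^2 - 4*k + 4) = (k^3 - 7*k^2 + 8*k + 16)/(k^3 - k^2 - 4*k + 4)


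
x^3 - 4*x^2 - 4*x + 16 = (x - 4)*(x - 2)*(x + 2)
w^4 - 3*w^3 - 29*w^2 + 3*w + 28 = (w - 7)*(w - 1)*(w + 1)*(w + 4)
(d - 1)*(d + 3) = d^2 + 2*d - 3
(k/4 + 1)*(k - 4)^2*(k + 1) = k^4/4 - 3*k^3/4 - 5*k^2 + 12*k + 16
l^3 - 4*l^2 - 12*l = l*(l - 6)*(l + 2)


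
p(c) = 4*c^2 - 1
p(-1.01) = 3.08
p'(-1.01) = -8.08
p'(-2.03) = -16.24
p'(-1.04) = -8.32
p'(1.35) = 10.80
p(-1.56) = 8.73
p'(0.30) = 2.40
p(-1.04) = 3.33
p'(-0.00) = 0.00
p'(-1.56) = -12.48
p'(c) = 8*c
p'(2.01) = 16.08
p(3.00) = 35.00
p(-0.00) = -1.00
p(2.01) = 15.16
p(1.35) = 6.29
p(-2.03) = 15.48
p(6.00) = 143.00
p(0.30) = -0.64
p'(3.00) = 24.00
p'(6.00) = 48.00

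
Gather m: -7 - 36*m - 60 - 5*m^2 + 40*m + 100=-5*m^2 + 4*m + 33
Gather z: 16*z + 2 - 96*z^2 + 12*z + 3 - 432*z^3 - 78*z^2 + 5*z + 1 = -432*z^3 - 174*z^2 + 33*z + 6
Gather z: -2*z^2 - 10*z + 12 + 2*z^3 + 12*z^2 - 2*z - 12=2*z^3 + 10*z^2 - 12*z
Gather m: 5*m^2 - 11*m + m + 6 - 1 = 5*m^2 - 10*m + 5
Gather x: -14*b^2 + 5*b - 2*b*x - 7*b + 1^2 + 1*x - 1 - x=-14*b^2 - 2*b*x - 2*b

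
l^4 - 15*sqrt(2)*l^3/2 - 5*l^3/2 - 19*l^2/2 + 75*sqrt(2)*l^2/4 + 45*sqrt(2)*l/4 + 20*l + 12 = (l - 3)*(l - 8*sqrt(2))*(sqrt(2)*l/2 + 1/2)*(sqrt(2)*l + sqrt(2)/2)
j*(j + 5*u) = j^2 + 5*j*u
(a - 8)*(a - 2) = a^2 - 10*a + 16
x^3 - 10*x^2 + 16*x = x*(x - 8)*(x - 2)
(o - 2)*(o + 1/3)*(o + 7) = o^3 + 16*o^2/3 - 37*o/3 - 14/3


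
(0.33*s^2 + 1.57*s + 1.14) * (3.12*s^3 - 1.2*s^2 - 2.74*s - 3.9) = 1.0296*s^5 + 4.5024*s^4 + 0.7686*s^3 - 6.9568*s^2 - 9.2466*s - 4.446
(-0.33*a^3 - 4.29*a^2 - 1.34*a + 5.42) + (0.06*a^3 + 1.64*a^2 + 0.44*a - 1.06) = -0.27*a^3 - 2.65*a^2 - 0.9*a + 4.36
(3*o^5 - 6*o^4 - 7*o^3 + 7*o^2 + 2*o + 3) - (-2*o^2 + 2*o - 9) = 3*o^5 - 6*o^4 - 7*o^3 + 9*o^2 + 12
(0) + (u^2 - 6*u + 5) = u^2 - 6*u + 5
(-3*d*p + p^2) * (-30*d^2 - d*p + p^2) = 90*d^3*p - 27*d^2*p^2 - 4*d*p^3 + p^4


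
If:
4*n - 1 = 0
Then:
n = 1/4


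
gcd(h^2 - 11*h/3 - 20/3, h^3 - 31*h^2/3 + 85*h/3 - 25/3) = h - 5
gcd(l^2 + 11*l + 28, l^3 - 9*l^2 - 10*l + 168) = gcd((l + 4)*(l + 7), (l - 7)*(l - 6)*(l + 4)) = l + 4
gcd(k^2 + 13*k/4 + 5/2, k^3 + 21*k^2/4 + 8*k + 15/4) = k + 5/4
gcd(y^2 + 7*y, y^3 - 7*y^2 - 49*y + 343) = y + 7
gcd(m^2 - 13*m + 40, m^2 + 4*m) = 1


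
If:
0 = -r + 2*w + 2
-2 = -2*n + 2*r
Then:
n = 2*w + 3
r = 2*w + 2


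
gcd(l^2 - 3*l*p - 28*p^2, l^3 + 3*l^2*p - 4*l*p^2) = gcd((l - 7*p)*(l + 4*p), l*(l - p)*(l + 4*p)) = l + 4*p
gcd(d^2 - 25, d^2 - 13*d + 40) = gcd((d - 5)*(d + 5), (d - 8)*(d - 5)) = d - 5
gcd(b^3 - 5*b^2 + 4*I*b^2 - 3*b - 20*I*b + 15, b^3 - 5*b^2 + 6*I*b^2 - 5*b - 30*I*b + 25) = b^2 + b*(-5 + I) - 5*I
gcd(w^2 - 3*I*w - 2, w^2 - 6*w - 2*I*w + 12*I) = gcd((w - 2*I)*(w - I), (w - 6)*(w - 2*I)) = w - 2*I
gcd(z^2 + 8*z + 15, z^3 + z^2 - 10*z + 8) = 1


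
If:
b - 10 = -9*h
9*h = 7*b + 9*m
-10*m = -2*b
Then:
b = 50/49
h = 440/441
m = 10/49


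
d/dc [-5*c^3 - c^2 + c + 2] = -15*c^2 - 2*c + 1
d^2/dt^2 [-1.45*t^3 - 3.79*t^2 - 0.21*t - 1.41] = -8.7*t - 7.58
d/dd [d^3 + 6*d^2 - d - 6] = 3*d^2 + 12*d - 1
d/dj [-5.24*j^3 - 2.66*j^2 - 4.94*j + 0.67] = -15.72*j^2 - 5.32*j - 4.94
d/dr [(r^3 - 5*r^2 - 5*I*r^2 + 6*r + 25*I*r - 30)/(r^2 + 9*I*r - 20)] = (r^4 + 18*I*r^3 + r^2*(-21 - 70*I) + r*(260 + 200*I) - 120 - 230*I)/(r^4 + 18*I*r^3 - 121*r^2 - 360*I*r + 400)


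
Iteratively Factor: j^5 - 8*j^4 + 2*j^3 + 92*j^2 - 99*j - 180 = (j + 1)*(j^4 - 9*j^3 + 11*j^2 + 81*j - 180) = (j + 1)*(j + 3)*(j^3 - 12*j^2 + 47*j - 60) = (j - 3)*(j + 1)*(j + 3)*(j^2 - 9*j + 20) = (j - 4)*(j - 3)*(j + 1)*(j + 3)*(j - 5)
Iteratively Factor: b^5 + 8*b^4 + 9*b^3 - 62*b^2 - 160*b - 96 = (b + 4)*(b^4 + 4*b^3 - 7*b^2 - 34*b - 24) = (b + 4)^2*(b^3 - 7*b - 6) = (b + 2)*(b + 4)^2*(b^2 - 2*b - 3) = (b - 3)*(b + 2)*(b + 4)^2*(b + 1)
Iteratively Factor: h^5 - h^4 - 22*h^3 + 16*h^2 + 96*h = (h - 3)*(h^4 + 2*h^3 - 16*h^2 - 32*h) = (h - 3)*(h + 4)*(h^3 - 2*h^2 - 8*h) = h*(h - 3)*(h + 4)*(h^2 - 2*h - 8) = h*(h - 4)*(h - 3)*(h + 4)*(h + 2)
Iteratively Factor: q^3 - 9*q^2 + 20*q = (q - 5)*(q^2 - 4*q) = q*(q - 5)*(q - 4)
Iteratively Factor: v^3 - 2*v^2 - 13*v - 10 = (v - 5)*(v^2 + 3*v + 2) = (v - 5)*(v + 2)*(v + 1)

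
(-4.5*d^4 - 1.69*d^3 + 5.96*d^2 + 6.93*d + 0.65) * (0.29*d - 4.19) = -1.305*d^5 + 18.3649*d^4 + 8.8095*d^3 - 22.9627*d^2 - 28.8482*d - 2.7235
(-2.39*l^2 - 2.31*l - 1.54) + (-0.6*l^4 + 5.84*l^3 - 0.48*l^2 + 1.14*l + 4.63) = -0.6*l^4 + 5.84*l^3 - 2.87*l^2 - 1.17*l + 3.09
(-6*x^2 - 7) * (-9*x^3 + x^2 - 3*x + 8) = 54*x^5 - 6*x^4 + 81*x^3 - 55*x^2 + 21*x - 56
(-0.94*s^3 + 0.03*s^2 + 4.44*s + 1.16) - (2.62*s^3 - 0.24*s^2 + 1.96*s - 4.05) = -3.56*s^3 + 0.27*s^2 + 2.48*s + 5.21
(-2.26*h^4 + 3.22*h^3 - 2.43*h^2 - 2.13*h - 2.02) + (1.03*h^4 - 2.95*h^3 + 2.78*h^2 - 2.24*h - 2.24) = -1.23*h^4 + 0.27*h^3 + 0.35*h^2 - 4.37*h - 4.26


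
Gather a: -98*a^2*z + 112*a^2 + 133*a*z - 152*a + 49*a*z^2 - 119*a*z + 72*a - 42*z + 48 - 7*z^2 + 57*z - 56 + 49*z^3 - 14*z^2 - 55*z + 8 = a^2*(112 - 98*z) + a*(49*z^2 + 14*z - 80) + 49*z^3 - 21*z^2 - 40*z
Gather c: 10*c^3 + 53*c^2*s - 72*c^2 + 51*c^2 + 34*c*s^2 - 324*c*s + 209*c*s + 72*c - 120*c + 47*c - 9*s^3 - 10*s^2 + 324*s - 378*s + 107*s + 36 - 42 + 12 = 10*c^3 + c^2*(53*s - 21) + c*(34*s^2 - 115*s - 1) - 9*s^3 - 10*s^2 + 53*s + 6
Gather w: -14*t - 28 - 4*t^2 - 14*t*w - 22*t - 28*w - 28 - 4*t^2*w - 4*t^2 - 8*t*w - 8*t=-8*t^2 - 44*t + w*(-4*t^2 - 22*t - 28) - 56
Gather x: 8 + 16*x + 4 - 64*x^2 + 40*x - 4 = -64*x^2 + 56*x + 8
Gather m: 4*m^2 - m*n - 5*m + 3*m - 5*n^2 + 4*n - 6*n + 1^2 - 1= 4*m^2 + m*(-n - 2) - 5*n^2 - 2*n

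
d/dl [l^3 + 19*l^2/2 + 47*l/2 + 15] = 3*l^2 + 19*l + 47/2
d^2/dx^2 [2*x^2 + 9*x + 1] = 4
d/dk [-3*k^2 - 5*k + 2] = -6*k - 5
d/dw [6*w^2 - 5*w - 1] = 12*w - 5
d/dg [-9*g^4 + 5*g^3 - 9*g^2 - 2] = 3*g*(-12*g^2 + 5*g - 6)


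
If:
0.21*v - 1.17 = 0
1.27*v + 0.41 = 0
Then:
No Solution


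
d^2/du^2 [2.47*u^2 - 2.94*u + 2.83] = 4.94000000000000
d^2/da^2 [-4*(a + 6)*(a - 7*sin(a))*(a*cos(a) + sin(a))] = 4*a^3*cos(a) + 28*a^2*sin(a) - 56*a^2*sin(2*a) + 24*a^2*cos(a) + 120*a*sin(a) - 336*a*sin(2*a) - 40*a*cos(a) + 168*a*cos(2*a) - 8*sin(a) + 84*sin(2*a) - 96*cos(a) + 672*cos(2*a)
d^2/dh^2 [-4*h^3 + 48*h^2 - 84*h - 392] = 96 - 24*h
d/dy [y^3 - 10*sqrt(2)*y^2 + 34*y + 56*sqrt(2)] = 3*y^2 - 20*sqrt(2)*y + 34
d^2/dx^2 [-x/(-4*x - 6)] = -6/(2*x + 3)^3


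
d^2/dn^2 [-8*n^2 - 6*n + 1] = -16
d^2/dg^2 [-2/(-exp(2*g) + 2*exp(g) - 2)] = 4*((1 - 2*exp(g))*(exp(2*g) - 2*exp(g) + 2) + 4*(1 - exp(g))^2*exp(g))*exp(g)/(exp(2*g) - 2*exp(g) + 2)^3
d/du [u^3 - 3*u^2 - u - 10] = 3*u^2 - 6*u - 1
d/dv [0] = 0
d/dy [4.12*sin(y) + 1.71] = 4.12*cos(y)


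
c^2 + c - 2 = (c - 1)*(c + 2)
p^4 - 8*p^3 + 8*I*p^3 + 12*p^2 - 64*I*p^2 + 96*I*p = p*(p - 6)*(p - 2)*(p + 8*I)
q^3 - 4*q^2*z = q^2*(q - 4*z)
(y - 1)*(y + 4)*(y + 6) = y^3 + 9*y^2 + 14*y - 24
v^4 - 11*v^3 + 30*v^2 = v^2*(v - 6)*(v - 5)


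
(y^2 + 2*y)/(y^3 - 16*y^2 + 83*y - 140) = y*(y + 2)/(y^3 - 16*y^2 + 83*y - 140)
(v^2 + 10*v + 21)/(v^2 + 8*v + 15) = (v + 7)/(v + 5)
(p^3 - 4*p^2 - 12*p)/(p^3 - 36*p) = (p + 2)/(p + 6)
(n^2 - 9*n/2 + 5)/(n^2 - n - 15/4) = 2*(n - 2)/(2*n + 3)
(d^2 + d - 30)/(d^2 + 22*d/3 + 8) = 3*(d - 5)/(3*d + 4)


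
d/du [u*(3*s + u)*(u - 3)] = 6*s*u - 9*s + 3*u^2 - 6*u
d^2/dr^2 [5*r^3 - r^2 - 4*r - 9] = 30*r - 2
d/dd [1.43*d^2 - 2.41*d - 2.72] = 2.86*d - 2.41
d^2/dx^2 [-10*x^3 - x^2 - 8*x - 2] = -60*x - 2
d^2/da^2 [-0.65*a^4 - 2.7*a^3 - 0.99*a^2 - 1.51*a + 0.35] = -7.8*a^2 - 16.2*a - 1.98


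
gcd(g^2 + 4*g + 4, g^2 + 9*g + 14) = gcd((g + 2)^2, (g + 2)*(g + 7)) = g + 2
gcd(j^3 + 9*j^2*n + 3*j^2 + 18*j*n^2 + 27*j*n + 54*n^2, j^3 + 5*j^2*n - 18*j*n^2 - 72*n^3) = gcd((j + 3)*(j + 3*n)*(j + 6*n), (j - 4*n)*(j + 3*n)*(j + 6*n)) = j^2 + 9*j*n + 18*n^2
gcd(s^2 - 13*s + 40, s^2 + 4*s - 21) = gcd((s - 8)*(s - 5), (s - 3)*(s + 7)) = 1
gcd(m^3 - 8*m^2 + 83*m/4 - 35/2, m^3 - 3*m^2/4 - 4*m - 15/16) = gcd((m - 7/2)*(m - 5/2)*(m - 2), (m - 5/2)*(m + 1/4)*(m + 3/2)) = m - 5/2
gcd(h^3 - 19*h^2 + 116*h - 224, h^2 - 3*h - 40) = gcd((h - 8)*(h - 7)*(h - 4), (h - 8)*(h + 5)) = h - 8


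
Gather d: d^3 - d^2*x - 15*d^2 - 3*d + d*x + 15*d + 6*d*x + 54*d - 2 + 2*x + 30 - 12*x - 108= d^3 + d^2*(-x - 15) + d*(7*x + 66) - 10*x - 80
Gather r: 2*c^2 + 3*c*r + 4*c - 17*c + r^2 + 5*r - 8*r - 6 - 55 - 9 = 2*c^2 - 13*c + r^2 + r*(3*c - 3) - 70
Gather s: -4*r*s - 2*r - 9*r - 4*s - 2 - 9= -11*r + s*(-4*r - 4) - 11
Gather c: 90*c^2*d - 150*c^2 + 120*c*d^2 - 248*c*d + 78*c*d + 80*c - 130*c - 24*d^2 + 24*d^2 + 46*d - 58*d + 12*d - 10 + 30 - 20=c^2*(90*d - 150) + c*(120*d^2 - 170*d - 50)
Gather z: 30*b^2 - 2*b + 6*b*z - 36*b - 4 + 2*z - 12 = 30*b^2 - 38*b + z*(6*b + 2) - 16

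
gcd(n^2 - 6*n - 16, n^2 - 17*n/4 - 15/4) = 1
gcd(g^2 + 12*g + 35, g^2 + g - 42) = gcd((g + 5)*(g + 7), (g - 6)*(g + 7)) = g + 7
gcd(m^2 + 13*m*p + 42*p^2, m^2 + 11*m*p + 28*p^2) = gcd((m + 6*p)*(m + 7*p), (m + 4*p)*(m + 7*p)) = m + 7*p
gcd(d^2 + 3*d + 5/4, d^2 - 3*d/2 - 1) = d + 1/2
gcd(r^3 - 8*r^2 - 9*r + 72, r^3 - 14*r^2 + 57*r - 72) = r^2 - 11*r + 24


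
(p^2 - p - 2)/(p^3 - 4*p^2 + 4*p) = (p + 1)/(p*(p - 2))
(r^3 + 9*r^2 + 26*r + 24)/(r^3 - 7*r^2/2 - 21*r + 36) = 2*(r^2 + 5*r + 6)/(2*r^2 - 15*r + 18)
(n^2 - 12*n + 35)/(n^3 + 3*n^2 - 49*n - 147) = (n - 5)/(n^2 + 10*n + 21)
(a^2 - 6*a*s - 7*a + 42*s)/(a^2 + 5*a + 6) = (a^2 - 6*a*s - 7*a + 42*s)/(a^2 + 5*a + 6)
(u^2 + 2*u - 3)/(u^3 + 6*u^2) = (u^2 + 2*u - 3)/(u^2*(u + 6))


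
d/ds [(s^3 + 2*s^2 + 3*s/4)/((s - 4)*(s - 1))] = (s^4 - 10*s^3 + 5*s^2/4 + 16*s + 3)/(s^4 - 10*s^3 + 33*s^2 - 40*s + 16)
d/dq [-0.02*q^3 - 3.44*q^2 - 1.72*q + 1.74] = -0.06*q^2 - 6.88*q - 1.72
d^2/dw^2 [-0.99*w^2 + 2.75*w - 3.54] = -1.98000000000000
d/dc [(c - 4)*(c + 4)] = 2*c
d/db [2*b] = 2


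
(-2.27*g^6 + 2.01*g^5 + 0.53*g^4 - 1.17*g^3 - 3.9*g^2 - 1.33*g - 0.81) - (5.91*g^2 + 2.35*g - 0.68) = -2.27*g^6 + 2.01*g^5 + 0.53*g^4 - 1.17*g^3 - 9.81*g^2 - 3.68*g - 0.13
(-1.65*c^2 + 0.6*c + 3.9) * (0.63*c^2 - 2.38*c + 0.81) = -1.0395*c^4 + 4.305*c^3 - 0.3075*c^2 - 8.796*c + 3.159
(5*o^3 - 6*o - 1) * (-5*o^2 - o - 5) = -25*o^5 - 5*o^4 + 5*o^3 + 11*o^2 + 31*o + 5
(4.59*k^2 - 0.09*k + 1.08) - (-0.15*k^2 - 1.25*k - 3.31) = 4.74*k^2 + 1.16*k + 4.39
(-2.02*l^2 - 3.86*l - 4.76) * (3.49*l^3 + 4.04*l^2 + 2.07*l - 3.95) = -7.0498*l^5 - 21.6322*l^4 - 36.3882*l^3 - 19.2416*l^2 + 5.3938*l + 18.802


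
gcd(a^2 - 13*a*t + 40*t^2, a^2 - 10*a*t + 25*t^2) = -a + 5*t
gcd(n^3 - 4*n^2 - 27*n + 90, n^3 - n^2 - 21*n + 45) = n^2 + 2*n - 15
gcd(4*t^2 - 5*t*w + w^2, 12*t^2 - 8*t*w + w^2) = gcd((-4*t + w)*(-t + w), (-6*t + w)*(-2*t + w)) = 1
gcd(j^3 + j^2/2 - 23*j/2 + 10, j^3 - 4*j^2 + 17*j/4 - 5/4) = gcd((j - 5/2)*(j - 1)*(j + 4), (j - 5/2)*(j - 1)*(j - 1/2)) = j^2 - 7*j/2 + 5/2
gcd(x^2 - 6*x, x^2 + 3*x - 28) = 1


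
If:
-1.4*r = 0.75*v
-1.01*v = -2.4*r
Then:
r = 0.00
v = 0.00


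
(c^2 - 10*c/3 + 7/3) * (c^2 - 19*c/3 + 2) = c^4 - 29*c^3/3 + 229*c^2/9 - 193*c/9 + 14/3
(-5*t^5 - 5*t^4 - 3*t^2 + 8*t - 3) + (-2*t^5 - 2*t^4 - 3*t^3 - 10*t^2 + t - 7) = -7*t^5 - 7*t^4 - 3*t^3 - 13*t^2 + 9*t - 10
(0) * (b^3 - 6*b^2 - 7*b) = 0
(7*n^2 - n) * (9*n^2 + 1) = 63*n^4 - 9*n^3 + 7*n^2 - n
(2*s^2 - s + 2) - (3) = 2*s^2 - s - 1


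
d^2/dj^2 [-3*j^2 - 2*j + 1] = -6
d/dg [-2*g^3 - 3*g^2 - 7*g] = -6*g^2 - 6*g - 7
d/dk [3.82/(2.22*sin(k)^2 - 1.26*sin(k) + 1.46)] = (4.8132 - 16.9608*sin(k))*cos(k)/(2.22*sin(k)^2 - 1.26*sin(k) + 1.46)^2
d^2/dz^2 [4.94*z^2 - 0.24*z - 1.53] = 9.88000000000000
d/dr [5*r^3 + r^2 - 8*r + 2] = 15*r^2 + 2*r - 8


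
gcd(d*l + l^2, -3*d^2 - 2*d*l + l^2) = d + l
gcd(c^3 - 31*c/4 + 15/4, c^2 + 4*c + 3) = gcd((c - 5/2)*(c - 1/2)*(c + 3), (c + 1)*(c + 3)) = c + 3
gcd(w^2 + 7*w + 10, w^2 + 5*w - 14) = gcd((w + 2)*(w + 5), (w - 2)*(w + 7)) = 1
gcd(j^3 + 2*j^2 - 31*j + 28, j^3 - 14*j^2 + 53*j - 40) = j - 1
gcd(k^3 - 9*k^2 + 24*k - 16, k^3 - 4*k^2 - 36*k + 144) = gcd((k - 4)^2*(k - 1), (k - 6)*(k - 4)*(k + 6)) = k - 4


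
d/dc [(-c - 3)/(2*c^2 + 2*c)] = (c^2 + 6*c + 3)/(2*c^2*(c^2 + 2*c + 1))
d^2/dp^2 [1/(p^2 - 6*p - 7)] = 2*(p^2 - 6*p - 4*(p - 3)^2 - 7)/(-p^2 + 6*p + 7)^3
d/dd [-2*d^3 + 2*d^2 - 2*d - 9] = -6*d^2 + 4*d - 2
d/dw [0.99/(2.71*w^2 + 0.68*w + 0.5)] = (-5.3658*w - 0.6732)/(2.71*w^2 + 0.68*w + 0.5)^2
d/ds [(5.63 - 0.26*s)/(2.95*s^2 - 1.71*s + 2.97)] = (0.767*s^2 - 33.217*s + 8.8551)/(8.7025*s^4 - 10.089*s^3 + 20.4471*s^2 - 10.1574*s + 8.8209)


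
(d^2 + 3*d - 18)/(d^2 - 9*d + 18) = (d + 6)/(d - 6)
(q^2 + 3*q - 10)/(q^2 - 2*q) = (q + 5)/q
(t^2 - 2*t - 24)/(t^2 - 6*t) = (t + 4)/t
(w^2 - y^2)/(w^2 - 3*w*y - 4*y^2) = (-w + y)/(-w + 4*y)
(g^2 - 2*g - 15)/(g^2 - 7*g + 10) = (g + 3)/(g - 2)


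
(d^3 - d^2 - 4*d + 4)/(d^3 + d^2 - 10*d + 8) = (d + 2)/(d + 4)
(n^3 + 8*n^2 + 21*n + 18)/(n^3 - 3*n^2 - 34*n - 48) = (n + 3)/(n - 8)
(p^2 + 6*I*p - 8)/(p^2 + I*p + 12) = (p + 2*I)/(p - 3*I)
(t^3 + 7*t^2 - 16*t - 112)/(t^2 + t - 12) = (t^2 + 3*t - 28)/(t - 3)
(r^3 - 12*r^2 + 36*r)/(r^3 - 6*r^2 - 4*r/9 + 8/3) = 9*r*(r - 6)/(9*r^2 - 4)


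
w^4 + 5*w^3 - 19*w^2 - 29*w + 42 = (w - 3)*(w - 1)*(w + 2)*(w + 7)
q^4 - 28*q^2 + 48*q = q*(q - 4)*(q - 2)*(q + 6)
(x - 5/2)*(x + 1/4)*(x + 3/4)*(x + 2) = x^4 + x^3/2 - 85*x^2/16 - 163*x/32 - 15/16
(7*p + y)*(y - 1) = 7*p*y - 7*p + y^2 - y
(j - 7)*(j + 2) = j^2 - 5*j - 14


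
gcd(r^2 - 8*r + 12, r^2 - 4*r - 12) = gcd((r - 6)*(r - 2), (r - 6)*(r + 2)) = r - 6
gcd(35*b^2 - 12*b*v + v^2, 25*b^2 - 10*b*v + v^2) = -5*b + v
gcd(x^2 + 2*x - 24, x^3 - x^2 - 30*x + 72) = x^2 + 2*x - 24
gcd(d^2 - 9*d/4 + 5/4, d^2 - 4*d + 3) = d - 1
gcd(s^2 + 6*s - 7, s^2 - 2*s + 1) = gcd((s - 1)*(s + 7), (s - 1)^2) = s - 1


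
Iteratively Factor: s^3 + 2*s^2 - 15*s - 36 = (s + 3)*(s^2 - s - 12) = (s - 4)*(s + 3)*(s + 3)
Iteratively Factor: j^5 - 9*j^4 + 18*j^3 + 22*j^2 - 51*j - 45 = (j - 3)*(j^4 - 6*j^3 + 22*j + 15) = (j - 3)*(j + 1)*(j^3 - 7*j^2 + 7*j + 15) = (j - 5)*(j - 3)*(j + 1)*(j^2 - 2*j - 3) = (j - 5)*(j - 3)*(j + 1)^2*(j - 3)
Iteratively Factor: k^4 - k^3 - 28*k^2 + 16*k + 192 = (k + 3)*(k^3 - 4*k^2 - 16*k + 64) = (k - 4)*(k + 3)*(k^2 - 16) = (k - 4)*(k + 3)*(k + 4)*(k - 4)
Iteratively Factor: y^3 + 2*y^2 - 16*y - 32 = (y - 4)*(y^2 + 6*y + 8) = (y - 4)*(y + 2)*(y + 4)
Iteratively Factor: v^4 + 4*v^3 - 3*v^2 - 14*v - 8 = (v + 1)*(v^3 + 3*v^2 - 6*v - 8) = (v + 1)^2*(v^2 + 2*v - 8) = (v + 1)^2*(v + 4)*(v - 2)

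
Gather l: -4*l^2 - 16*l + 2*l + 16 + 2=-4*l^2 - 14*l + 18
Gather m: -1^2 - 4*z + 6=5 - 4*z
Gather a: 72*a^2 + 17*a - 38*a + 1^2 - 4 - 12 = 72*a^2 - 21*a - 15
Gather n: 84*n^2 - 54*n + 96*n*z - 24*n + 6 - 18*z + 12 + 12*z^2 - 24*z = 84*n^2 + n*(96*z - 78) + 12*z^2 - 42*z + 18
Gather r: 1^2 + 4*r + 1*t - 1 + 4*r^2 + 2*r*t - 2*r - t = 4*r^2 + r*(2*t + 2)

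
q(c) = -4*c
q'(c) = -4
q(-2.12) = 8.48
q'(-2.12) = -4.00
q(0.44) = -1.76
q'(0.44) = -4.00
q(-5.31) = 21.24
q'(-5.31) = -4.00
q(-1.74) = 6.96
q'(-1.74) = -4.00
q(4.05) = -16.20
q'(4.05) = -4.00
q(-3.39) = 13.56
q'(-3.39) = -4.00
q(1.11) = -4.44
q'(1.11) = -4.00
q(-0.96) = 3.84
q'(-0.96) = -4.00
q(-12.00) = 48.00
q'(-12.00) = -4.00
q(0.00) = 0.00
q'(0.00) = -4.00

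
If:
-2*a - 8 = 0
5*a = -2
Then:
No Solution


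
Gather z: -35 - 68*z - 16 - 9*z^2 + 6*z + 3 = -9*z^2 - 62*z - 48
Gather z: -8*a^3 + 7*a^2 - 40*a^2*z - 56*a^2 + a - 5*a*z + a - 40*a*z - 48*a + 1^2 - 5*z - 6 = -8*a^3 - 49*a^2 - 46*a + z*(-40*a^2 - 45*a - 5) - 5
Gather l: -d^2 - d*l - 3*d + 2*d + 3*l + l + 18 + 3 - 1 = -d^2 - d + l*(4 - d) + 20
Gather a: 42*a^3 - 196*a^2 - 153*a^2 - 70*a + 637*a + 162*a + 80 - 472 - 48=42*a^3 - 349*a^2 + 729*a - 440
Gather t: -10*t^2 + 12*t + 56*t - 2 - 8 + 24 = -10*t^2 + 68*t + 14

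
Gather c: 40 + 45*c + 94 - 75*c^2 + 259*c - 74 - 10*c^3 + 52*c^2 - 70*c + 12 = -10*c^3 - 23*c^2 + 234*c + 72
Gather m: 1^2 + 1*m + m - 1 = 2*m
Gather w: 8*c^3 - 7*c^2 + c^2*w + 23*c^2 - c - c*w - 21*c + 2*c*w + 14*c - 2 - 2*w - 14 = 8*c^3 + 16*c^2 - 8*c + w*(c^2 + c - 2) - 16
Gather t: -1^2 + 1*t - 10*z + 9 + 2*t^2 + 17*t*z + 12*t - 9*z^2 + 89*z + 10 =2*t^2 + t*(17*z + 13) - 9*z^2 + 79*z + 18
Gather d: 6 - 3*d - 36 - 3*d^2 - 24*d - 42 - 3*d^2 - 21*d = -6*d^2 - 48*d - 72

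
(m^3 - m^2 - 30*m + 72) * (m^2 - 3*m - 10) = m^5 - 4*m^4 - 37*m^3 + 172*m^2 + 84*m - 720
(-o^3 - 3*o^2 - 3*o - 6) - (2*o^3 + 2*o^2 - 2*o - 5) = -3*o^3 - 5*o^2 - o - 1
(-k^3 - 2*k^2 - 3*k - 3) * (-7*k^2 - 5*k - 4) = 7*k^5 + 19*k^4 + 35*k^3 + 44*k^2 + 27*k + 12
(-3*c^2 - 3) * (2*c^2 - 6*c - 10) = -6*c^4 + 18*c^3 + 24*c^2 + 18*c + 30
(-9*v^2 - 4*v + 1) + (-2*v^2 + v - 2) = -11*v^2 - 3*v - 1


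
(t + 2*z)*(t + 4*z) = t^2 + 6*t*z + 8*z^2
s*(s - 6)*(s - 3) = s^3 - 9*s^2 + 18*s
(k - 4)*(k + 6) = k^2 + 2*k - 24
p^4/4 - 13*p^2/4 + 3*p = p*(p/4 + 1)*(p - 3)*(p - 1)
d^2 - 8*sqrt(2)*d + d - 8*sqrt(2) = (d + 1)*(d - 8*sqrt(2))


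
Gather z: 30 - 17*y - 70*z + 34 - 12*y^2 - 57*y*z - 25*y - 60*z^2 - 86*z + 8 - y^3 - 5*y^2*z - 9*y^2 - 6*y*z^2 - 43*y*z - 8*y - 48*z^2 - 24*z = -y^3 - 21*y^2 - 50*y + z^2*(-6*y - 108) + z*(-5*y^2 - 100*y - 180) + 72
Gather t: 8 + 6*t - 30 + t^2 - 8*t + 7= t^2 - 2*t - 15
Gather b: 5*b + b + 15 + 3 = 6*b + 18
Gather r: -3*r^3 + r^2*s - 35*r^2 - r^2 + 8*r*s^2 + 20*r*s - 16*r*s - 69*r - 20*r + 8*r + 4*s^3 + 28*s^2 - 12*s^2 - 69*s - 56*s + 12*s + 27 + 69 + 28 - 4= -3*r^3 + r^2*(s - 36) + r*(8*s^2 + 4*s - 81) + 4*s^3 + 16*s^2 - 113*s + 120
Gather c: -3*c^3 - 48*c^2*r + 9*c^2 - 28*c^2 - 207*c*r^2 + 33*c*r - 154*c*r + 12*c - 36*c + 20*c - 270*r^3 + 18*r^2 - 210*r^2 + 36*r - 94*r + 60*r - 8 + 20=-3*c^3 + c^2*(-48*r - 19) + c*(-207*r^2 - 121*r - 4) - 270*r^3 - 192*r^2 + 2*r + 12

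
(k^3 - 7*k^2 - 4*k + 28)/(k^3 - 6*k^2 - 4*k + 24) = (k - 7)/(k - 6)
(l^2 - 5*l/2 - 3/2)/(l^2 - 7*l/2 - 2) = (l - 3)/(l - 4)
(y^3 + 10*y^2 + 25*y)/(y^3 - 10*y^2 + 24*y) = (y^2 + 10*y + 25)/(y^2 - 10*y + 24)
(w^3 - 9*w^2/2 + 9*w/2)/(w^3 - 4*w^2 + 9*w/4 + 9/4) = 2*w/(2*w + 1)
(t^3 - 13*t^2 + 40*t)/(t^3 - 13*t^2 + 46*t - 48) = t*(t - 5)/(t^2 - 5*t + 6)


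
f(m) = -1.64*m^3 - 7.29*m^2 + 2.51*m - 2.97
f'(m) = -4.92*m^2 - 14.58*m + 2.51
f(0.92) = -8.11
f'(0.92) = -15.07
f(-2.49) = -29.10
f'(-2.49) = 8.31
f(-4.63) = -8.09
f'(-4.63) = -35.45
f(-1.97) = -23.67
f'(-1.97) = 12.14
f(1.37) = -17.43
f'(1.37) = -26.70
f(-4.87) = 1.33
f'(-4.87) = -43.17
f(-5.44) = 31.66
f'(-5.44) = -63.78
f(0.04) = -2.88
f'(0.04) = 1.92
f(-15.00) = 3854.13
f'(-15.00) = -885.79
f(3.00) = -105.33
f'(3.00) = -85.51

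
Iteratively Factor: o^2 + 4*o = (o)*(o + 4)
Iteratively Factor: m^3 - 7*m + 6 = (m - 1)*(m^2 + m - 6) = (m - 2)*(m - 1)*(m + 3)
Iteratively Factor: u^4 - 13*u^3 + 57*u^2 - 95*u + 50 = (u - 1)*(u^3 - 12*u^2 + 45*u - 50) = (u - 5)*(u - 1)*(u^2 - 7*u + 10) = (u - 5)*(u - 2)*(u - 1)*(u - 5)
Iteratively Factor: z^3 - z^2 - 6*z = (z + 2)*(z^2 - 3*z) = z*(z + 2)*(z - 3)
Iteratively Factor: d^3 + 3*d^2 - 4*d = (d + 4)*(d^2 - d) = d*(d + 4)*(d - 1)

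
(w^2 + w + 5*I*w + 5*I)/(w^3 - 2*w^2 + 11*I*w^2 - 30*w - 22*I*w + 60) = (w + 1)/(w^2 + w*(-2 + 6*I) - 12*I)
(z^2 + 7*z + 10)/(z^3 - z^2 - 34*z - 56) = (z + 5)/(z^2 - 3*z - 28)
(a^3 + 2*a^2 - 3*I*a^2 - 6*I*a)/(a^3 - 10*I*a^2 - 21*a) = (a + 2)/(a - 7*I)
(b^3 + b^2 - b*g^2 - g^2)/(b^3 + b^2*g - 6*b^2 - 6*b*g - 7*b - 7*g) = (b - g)/(b - 7)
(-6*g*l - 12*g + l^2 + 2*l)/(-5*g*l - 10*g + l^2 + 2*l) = (6*g - l)/(5*g - l)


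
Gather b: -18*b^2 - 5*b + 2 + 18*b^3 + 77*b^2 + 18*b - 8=18*b^3 + 59*b^2 + 13*b - 6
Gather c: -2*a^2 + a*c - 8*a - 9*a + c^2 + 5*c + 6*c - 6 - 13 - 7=-2*a^2 - 17*a + c^2 + c*(a + 11) - 26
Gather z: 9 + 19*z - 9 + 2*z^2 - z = 2*z^2 + 18*z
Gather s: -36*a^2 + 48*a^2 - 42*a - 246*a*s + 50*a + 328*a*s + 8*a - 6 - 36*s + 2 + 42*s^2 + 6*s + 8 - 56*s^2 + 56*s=12*a^2 + 16*a - 14*s^2 + s*(82*a + 26) + 4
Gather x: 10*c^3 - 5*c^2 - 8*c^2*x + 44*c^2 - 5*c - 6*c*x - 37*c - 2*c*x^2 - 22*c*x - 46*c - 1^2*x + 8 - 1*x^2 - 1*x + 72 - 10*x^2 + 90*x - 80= 10*c^3 + 39*c^2 - 88*c + x^2*(-2*c - 11) + x*(-8*c^2 - 28*c + 88)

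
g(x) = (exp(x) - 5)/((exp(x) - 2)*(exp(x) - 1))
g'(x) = -(exp(x) - 5)*exp(x)/((exp(x) - 2)*(exp(x) - 1)^2) - (exp(x) - 5)*exp(x)/((exp(x) - 2)^2*(exp(x) - 1)) + exp(x)/((exp(x) - 2)*(exp(x) - 1)) = (-exp(2*x) + 10*exp(x) - 13)*exp(x)/(exp(4*x) - 6*exp(3*x) + 13*exp(2*x) - 12*exp(x) + 4)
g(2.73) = 0.05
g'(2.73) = -0.04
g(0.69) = 481.39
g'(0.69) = 151434.36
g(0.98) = -2.11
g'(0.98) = 14.26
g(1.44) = -0.11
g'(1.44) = 0.94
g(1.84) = 0.06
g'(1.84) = 0.13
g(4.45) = 0.01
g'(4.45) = -0.01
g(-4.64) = -2.53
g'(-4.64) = -0.03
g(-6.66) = -2.50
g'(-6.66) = -0.00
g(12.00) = 0.00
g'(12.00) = 0.00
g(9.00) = 0.00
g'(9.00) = 0.00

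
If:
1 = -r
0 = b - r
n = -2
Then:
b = -1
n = -2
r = -1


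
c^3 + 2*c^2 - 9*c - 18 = (c - 3)*(c + 2)*(c + 3)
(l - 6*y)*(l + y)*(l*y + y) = l^3*y - 5*l^2*y^2 + l^2*y - 6*l*y^3 - 5*l*y^2 - 6*y^3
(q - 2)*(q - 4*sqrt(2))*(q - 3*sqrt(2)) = q^3 - 7*sqrt(2)*q^2 - 2*q^2 + 14*sqrt(2)*q + 24*q - 48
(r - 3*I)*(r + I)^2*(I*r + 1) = I*r^4 + 2*r^3 + 4*I*r^2 + 2*r + 3*I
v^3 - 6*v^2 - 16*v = v*(v - 8)*(v + 2)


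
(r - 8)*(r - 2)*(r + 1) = r^3 - 9*r^2 + 6*r + 16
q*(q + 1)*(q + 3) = q^3 + 4*q^2 + 3*q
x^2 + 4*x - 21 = (x - 3)*(x + 7)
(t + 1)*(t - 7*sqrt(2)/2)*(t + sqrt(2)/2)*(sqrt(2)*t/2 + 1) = sqrt(2)*t^4/2 - 2*t^3 + sqrt(2)*t^3/2 - 19*sqrt(2)*t^2/4 - 2*t^2 - 19*sqrt(2)*t/4 - 7*t/2 - 7/2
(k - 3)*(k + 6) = k^2 + 3*k - 18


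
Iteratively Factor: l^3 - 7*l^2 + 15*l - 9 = (l - 1)*(l^2 - 6*l + 9) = (l - 3)*(l - 1)*(l - 3)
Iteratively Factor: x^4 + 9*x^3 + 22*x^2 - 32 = (x - 1)*(x^3 + 10*x^2 + 32*x + 32) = (x - 1)*(x + 2)*(x^2 + 8*x + 16) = (x - 1)*(x + 2)*(x + 4)*(x + 4)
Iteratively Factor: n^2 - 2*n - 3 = (n - 3)*(n + 1)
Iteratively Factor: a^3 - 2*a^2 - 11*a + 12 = (a - 4)*(a^2 + 2*a - 3) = (a - 4)*(a + 3)*(a - 1)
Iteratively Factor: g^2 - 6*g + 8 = (g - 2)*(g - 4)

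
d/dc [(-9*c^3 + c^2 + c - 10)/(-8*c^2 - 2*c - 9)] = (72*c^4 + 36*c^3 + 249*c^2 - 178*c - 29)/(64*c^4 + 32*c^3 + 148*c^2 + 36*c + 81)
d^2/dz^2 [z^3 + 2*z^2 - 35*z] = 6*z + 4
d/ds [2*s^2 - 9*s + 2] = 4*s - 9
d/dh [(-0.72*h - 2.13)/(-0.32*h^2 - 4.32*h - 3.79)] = (0.2304*h^2 + 3.1104*h - (0.64*h + 4.32)*(0.72*h + 2.13) + 2.7288)/(0.32*h^2 + 4.32*h + 3.79)^2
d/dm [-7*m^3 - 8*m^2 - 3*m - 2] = -21*m^2 - 16*m - 3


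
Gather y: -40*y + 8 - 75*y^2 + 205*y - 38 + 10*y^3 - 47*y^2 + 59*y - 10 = 10*y^3 - 122*y^2 + 224*y - 40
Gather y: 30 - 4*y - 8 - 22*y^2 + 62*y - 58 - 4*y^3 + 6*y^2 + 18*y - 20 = -4*y^3 - 16*y^2 + 76*y - 56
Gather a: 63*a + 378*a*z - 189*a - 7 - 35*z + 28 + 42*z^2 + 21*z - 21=a*(378*z - 126) + 42*z^2 - 14*z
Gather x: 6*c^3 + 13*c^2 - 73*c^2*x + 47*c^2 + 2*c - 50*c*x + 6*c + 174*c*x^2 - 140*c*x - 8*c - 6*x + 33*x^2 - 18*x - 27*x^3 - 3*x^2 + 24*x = 6*c^3 + 60*c^2 - 27*x^3 + x^2*(174*c + 30) + x*(-73*c^2 - 190*c)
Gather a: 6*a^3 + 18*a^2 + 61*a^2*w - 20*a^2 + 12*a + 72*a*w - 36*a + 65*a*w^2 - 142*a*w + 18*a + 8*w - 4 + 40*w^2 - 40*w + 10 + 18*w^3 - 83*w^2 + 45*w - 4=6*a^3 + a^2*(61*w - 2) + a*(65*w^2 - 70*w - 6) + 18*w^3 - 43*w^2 + 13*w + 2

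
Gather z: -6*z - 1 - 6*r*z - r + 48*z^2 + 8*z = -r + 48*z^2 + z*(2 - 6*r) - 1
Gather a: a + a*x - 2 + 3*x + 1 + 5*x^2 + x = a*(x + 1) + 5*x^2 + 4*x - 1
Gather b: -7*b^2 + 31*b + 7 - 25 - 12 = -7*b^2 + 31*b - 30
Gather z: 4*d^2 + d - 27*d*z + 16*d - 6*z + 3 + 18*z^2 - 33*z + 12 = 4*d^2 + 17*d + 18*z^2 + z*(-27*d - 39) + 15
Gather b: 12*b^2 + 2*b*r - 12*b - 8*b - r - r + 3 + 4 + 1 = 12*b^2 + b*(2*r - 20) - 2*r + 8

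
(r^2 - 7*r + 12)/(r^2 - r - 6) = (r - 4)/(r + 2)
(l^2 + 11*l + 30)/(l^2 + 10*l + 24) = (l + 5)/(l + 4)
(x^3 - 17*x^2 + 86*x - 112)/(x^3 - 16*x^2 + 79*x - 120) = (x^2 - 9*x + 14)/(x^2 - 8*x + 15)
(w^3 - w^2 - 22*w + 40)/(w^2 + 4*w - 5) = (w^2 - 6*w + 8)/(w - 1)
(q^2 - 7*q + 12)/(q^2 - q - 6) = (q - 4)/(q + 2)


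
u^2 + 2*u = u*(u + 2)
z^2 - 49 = (z - 7)*(z + 7)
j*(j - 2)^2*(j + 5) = j^4 + j^3 - 16*j^2 + 20*j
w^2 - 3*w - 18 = (w - 6)*(w + 3)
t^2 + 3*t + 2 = (t + 1)*(t + 2)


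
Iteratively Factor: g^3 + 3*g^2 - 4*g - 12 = (g + 2)*(g^2 + g - 6) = (g + 2)*(g + 3)*(g - 2)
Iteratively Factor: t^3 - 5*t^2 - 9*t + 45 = (t - 5)*(t^2 - 9) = (t - 5)*(t - 3)*(t + 3)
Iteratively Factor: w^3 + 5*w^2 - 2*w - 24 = (w - 2)*(w^2 + 7*w + 12) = (w - 2)*(w + 3)*(w + 4)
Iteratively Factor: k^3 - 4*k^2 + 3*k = (k)*(k^2 - 4*k + 3) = k*(k - 1)*(k - 3)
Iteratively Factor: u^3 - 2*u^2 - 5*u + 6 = (u - 1)*(u^2 - u - 6) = (u - 3)*(u - 1)*(u + 2)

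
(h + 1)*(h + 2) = h^2 + 3*h + 2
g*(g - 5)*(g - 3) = g^3 - 8*g^2 + 15*g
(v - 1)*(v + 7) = v^2 + 6*v - 7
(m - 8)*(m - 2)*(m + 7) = m^3 - 3*m^2 - 54*m + 112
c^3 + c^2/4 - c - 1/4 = (c - 1)*(c + 1/4)*(c + 1)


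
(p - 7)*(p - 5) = p^2 - 12*p + 35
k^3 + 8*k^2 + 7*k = k*(k + 1)*(k + 7)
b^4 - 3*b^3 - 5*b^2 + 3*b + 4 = (b - 4)*(b - 1)*(b + 1)^2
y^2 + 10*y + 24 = (y + 4)*(y + 6)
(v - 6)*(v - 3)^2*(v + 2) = v^4 - 10*v^3 + 21*v^2 + 36*v - 108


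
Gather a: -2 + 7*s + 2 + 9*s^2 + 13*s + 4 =9*s^2 + 20*s + 4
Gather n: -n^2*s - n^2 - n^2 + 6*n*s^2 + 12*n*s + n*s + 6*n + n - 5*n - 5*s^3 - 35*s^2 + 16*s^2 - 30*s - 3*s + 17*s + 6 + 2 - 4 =n^2*(-s - 2) + n*(6*s^2 + 13*s + 2) - 5*s^3 - 19*s^2 - 16*s + 4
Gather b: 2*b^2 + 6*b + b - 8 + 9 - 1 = 2*b^2 + 7*b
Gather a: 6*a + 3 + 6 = 6*a + 9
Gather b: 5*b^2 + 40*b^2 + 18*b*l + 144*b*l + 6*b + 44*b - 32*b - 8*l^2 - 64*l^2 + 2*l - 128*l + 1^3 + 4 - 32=45*b^2 + b*(162*l + 18) - 72*l^2 - 126*l - 27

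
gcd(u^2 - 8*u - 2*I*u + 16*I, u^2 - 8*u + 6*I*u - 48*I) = u - 8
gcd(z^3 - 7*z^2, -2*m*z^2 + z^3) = z^2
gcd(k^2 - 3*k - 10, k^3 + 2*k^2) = k + 2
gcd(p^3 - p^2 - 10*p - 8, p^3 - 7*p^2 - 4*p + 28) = p + 2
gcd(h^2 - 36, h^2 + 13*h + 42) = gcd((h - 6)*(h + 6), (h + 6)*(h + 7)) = h + 6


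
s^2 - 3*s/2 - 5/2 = (s - 5/2)*(s + 1)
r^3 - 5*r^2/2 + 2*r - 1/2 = (r - 1)^2*(r - 1/2)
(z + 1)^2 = z^2 + 2*z + 1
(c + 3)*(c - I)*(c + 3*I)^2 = c^4 + 3*c^3 + 5*I*c^3 - 3*c^2 + 15*I*c^2 - 9*c + 9*I*c + 27*I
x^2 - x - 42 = (x - 7)*(x + 6)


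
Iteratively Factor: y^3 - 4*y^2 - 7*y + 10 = (y - 5)*(y^2 + y - 2) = (y - 5)*(y - 1)*(y + 2)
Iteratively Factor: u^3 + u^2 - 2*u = (u + 2)*(u^2 - u) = u*(u + 2)*(u - 1)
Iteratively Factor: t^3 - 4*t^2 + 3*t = (t - 1)*(t^2 - 3*t) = t*(t - 1)*(t - 3)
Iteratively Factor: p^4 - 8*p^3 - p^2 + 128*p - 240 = (p - 4)*(p^3 - 4*p^2 - 17*p + 60) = (p - 5)*(p - 4)*(p^2 + p - 12) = (p - 5)*(p - 4)*(p + 4)*(p - 3)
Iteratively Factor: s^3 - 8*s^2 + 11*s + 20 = (s + 1)*(s^2 - 9*s + 20) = (s - 5)*(s + 1)*(s - 4)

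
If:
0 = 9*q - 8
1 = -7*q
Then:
No Solution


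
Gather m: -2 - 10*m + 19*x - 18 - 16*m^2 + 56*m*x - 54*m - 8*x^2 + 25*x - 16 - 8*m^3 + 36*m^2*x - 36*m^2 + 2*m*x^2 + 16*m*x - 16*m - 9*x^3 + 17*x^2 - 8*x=-8*m^3 + m^2*(36*x - 52) + m*(2*x^2 + 72*x - 80) - 9*x^3 + 9*x^2 + 36*x - 36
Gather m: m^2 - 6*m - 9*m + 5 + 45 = m^2 - 15*m + 50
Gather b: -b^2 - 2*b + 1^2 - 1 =-b^2 - 2*b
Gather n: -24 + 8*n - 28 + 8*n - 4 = 16*n - 56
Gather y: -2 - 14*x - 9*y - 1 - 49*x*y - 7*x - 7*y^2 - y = -21*x - 7*y^2 + y*(-49*x - 10) - 3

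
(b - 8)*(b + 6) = b^2 - 2*b - 48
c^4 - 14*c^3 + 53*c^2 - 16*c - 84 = (c - 7)*(c - 6)*(c - 2)*(c + 1)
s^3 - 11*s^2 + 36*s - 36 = (s - 6)*(s - 3)*(s - 2)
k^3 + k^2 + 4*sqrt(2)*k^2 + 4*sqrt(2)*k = k*(k + 1)*(k + 4*sqrt(2))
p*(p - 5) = p^2 - 5*p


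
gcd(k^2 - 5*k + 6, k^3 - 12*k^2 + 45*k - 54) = k - 3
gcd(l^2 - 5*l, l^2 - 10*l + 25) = l - 5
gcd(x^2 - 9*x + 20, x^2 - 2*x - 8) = x - 4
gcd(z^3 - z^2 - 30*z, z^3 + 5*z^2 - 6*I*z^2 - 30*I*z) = z^2 + 5*z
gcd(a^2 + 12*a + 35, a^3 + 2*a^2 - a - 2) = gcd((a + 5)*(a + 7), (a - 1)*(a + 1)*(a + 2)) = 1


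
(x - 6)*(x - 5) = x^2 - 11*x + 30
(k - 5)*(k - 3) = k^2 - 8*k + 15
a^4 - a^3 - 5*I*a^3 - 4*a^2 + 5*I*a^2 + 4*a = a*(a - 1)*(a - 4*I)*(a - I)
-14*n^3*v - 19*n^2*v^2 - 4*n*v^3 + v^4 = v*(-7*n + v)*(n + v)*(2*n + v)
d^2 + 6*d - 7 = (d - 1)*(d + 7)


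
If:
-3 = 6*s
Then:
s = -1/2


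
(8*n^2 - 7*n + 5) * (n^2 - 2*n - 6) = 8*n^4 - 23*n^3 - 29*n^2 + 32*n - 30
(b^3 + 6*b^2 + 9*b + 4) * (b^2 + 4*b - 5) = b^5 + 10*b^4 + 28*b^3 + 10*b^2 - 29*b - 20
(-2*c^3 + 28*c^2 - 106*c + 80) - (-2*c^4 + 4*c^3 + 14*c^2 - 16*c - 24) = 2*c^4 - 6*c^3 + 14*c^2 - 90*c + 104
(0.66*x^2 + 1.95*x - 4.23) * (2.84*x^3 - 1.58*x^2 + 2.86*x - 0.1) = 1.8744*x^5 + 4.4952*x^4 - 13.2066*x^3 + 12.1944*x^2 - 12.2928*x + 0.423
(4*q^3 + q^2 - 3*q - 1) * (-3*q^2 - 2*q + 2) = -12*q^5 - 11*q^4 + 15*q^3 + 11*q^2 - 4*q - 2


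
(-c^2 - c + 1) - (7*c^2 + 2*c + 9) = -8*c^2 - 3*c - 8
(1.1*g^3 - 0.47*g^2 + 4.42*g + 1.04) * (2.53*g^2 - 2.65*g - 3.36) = 2.783*g^5 - 4.1041*g^4 + 8.7321*g^3 - 7.5026*g^2 - 17.6072*g - 3.4944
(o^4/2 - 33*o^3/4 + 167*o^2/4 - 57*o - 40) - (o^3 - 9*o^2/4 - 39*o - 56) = o^4/2 - 37*o^3/4 + 44*o^2 - 18*o + 16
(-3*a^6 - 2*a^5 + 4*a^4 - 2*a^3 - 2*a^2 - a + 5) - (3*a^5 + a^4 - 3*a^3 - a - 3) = -3*a^6 - 5*a^5 + 3*a^4 + a^3 - 2*a^2 + 8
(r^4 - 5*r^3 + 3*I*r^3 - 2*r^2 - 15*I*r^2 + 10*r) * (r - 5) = r^5 - 10*r^4 + 3*I*r^4 + 23*r^3 - 30*I*r^3 + 20*r^2 + 75*I*r^2 - 50*r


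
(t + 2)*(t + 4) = t^2 + 6*t + 8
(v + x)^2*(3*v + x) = 3*v^3 + 7*v^2*x + 5*v*x^2 + x^3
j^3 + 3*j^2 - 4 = (j - 1)*(j + 2)^2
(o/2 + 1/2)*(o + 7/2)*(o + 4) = o^3/2 + 17*o^2/4 + 43*o/4 + 7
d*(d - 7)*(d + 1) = d^3 - 6*d^2 - 7*d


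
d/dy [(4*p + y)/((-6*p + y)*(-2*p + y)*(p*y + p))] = (-(2*p - y)*(4*p + y)*(6*p - y) + (2*p - y)*(4*p + y)*(y + 1) + (2*p - y)*(6*p - y)*(y + 1) + (4*p + y)*(6*p - y)*(y + 1))/(p*(2*p - y)^2*(6*p - y)^2*(y + 1)^2)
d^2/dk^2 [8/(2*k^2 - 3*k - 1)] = 16*(4*k^2 - 6*k - (4*k - 3)^2 - 2)/(-2*k^2 + 3*k + 1)^3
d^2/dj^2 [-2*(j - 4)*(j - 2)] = -4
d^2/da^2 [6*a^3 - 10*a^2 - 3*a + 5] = 36*a - 20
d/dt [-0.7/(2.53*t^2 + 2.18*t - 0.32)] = (3.542*t + 1.526)/(2.53*t^2 + 2.18*t - 0.32)^2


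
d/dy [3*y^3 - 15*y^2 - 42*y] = 9*y^2 - 30*y - 42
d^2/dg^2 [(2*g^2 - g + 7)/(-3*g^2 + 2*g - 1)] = 2*(-3*g^3 - 171*g^2 + 117*g - 7)/(27*g^6 - 54*g^5 + 63*g^4 - 44*g^3 + 21*g^2 - 6*g + 1)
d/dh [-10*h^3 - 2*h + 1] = -30*h^2 - 2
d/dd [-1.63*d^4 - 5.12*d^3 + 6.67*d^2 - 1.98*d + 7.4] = -6.52*d^3 - 15.36*d^2 + 13.34*d - 1.98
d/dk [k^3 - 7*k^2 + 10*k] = 3*k^2 - 14*k + 10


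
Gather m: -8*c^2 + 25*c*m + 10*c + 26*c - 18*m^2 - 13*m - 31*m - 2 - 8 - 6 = -8*c^2 + 36*c - 18*m^2 + m*(25*c - 44) - 16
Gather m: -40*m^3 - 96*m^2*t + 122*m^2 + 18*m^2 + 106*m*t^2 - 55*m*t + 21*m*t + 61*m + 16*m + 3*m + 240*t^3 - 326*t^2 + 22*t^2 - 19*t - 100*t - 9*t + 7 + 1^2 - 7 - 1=-40*m^3 + m^2*(140 - 96*t) + m*(106*t^2 - 34*t + 80) + 240*t^3 - 304*t^2 - 128*t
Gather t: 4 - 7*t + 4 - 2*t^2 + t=-2*t^2 - 6*t + 8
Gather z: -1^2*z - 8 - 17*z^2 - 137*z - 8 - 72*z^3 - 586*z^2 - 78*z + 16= -72*z^3 - 603*z^2 - 216*z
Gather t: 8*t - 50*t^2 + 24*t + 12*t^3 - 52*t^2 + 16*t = 12*t^3 - 102*t^2 + 48*t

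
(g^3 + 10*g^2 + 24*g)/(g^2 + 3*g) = (g^2 + 10*g + 24)/(g + 3)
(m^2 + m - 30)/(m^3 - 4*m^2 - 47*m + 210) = (m + 6)/(m^2 + m - 42)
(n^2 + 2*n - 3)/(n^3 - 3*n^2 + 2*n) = (n + 3)/(n*(n - 2))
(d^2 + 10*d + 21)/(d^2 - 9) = (d + 7)/(d - 3)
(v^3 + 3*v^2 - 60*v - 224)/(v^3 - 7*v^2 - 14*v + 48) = (v^2 + 11*v + 28)/(v^2 + v - 6)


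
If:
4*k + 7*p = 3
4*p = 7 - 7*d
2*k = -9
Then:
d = -5/7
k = -9/2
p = 3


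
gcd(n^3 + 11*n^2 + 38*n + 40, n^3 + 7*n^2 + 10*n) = n^2 + 7*n + 10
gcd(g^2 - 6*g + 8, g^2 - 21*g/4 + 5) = g - 4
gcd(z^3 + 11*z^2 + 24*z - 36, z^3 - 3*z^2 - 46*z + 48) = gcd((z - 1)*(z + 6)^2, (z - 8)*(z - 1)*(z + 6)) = z^2 + 5*z - 6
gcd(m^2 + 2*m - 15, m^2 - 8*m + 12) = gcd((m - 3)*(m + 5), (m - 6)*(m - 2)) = 1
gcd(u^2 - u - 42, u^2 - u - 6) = 1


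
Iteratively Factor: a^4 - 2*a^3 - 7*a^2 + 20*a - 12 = (a - 2)*(a^3 - 7*a + 6) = (a - 2)^2*(a^2 + 2*a - 3) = (a - 2)^2*(a - 1)*(a + 3)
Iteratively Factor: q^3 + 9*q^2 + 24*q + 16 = (q + 4)*(q^2 + 5*q + 4) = (q + 1)*(q + 4)*(q + 4)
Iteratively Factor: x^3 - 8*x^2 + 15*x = (x - 5)*(x^2 - 3*x) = (x - 5)*(x - 3)*(x)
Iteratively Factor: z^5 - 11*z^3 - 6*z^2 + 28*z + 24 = (z + 2)*(z^4 - 2*z^3 - 7*z^2 + 8*z + 12) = (z + 2)^2*(z^3 - 4*z^2 + z + 6) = (z - 3)*(z + 2)^2*(z^2 - z - 2) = (z - 3)*(z - 2)*(z + 2)^2*(z + 1)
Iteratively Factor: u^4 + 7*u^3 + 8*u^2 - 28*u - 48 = (u + 4)*(u^3 + 3*u^2 - 4*u - 12) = (u + 2)*(u + 4)*(u^2 + u - 6) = (u + 2)*(u + 3)*(u + 4)*(u - 2)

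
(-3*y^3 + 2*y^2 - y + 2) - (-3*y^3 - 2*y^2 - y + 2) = 4*y^2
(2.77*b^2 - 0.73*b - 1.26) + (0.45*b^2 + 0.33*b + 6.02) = 3.22*b^2 - 0.4*b + 4.76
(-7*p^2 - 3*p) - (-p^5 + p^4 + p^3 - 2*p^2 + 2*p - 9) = p^5 - p^4 - p^3 - 5*p^2 - 5*p + 9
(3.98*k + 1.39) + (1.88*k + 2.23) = 5.86*k + 3.62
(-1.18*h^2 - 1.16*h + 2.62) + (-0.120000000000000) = -1.18*h^2 - 1.16*h + 2.5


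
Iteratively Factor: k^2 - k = (k)*(k - 1)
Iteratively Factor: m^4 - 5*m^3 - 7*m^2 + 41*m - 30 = (m - 1)*(m^3 - 4*m^2 - 11*m + 30) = (m - 5)*(m - 1)*(m^2 + m - 6) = (m - 5)*(m - 1)*(m + 3)*(m - 2)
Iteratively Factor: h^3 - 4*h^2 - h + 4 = (h - 1)*(h^2 - 3*h - 4) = (h - 1)*(h + 1)*(h - 4)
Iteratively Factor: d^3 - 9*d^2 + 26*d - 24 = (d - 2)*(d^2 - 7*d + 12) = (d - 4)*(d - 2)*(d - 3)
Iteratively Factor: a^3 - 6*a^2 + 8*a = (a)*(a^2 - 6*a + 8) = a*(a - 4)*(a - 2)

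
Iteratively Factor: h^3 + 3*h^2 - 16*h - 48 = (h + 3)*(h^2 - 16) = (h + 3)*(h + 4)*(h - 4)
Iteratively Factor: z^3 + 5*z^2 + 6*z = (z)*(z^2 + 5*z + 6) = z*(z + 3)*(z + 2)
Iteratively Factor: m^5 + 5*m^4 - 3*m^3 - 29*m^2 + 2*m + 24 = (m - 2)*(m^4 + 7*m^3 + 11*m^2 - 7*m - 12) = (m - 2)*(m + 4)*(m^3 + 3*m^2 - m - 3) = (m - 2)*(m + 1)*(m + 4)*(m^2 + 2*m - 3) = (m - 2)*(m + 1)*(m + 3)*(m + 4)*(m - 1)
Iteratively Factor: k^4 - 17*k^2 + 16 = (k + 1)*(k^3 - k^2 - 16*k + 16) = (k - 4)*(k + 1)*(k^2 + 3*k - 4) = (k - 4)*(k - 1)*(k + 1)*(k + 4)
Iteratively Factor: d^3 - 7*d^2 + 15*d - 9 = (d - 3)*(d^2 - 4*d + 3) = (d - 3)*(d - 1)*(d - 3)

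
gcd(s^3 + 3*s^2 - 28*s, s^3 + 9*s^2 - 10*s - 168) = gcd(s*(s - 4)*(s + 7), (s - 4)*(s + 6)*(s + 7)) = s^2 + 3*s - 28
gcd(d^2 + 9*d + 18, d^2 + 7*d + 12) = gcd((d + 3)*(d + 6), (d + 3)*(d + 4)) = d + 3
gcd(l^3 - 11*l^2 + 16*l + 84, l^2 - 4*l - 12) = l^2 - 4*l - 12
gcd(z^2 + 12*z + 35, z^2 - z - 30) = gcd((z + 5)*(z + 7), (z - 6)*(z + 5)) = z + 5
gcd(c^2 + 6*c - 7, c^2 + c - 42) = c + 7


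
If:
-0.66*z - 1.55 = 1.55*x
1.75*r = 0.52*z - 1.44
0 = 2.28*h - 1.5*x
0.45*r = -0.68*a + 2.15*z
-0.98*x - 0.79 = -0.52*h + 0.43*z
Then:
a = -2.30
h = -0.39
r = -1.11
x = -0.59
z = -0.96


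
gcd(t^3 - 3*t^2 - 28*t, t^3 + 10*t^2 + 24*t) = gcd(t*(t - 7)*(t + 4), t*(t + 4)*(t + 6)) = t^2 + 4*t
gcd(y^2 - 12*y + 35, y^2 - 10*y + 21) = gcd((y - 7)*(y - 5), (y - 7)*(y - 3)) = y - 7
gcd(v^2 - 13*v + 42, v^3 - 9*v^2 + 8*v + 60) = v - 6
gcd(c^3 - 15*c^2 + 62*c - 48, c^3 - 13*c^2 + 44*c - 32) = c^2 - 9*c + 8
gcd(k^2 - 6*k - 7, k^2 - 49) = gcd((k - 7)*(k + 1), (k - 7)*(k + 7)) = k - 7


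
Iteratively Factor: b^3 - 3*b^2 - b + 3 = (b - 1)*(b^2 - 2*b - 3) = (b - 3)*(b - 1)*(b + 1)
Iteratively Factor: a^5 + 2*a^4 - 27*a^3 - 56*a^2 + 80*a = (a)*(a^4 + 2*a^3 - 27*a^2 - 56*a + 80) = a*(a - 5)*(a^3 + 7*a^2 + 8*a - 16) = a*(a - 5)*(a - 1)*(a^2 + 8*a + 16) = a*(a - 5)*(a - 1)*(a + 4)*(a + 4)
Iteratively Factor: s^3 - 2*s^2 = (s)*(s^2 - 2*s) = s*(s - 2)*(s)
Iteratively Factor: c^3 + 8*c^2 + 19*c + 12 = (c + 3)*(c^2 + 5*c + 4) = (c + 1)*(c + 3)*(c + 4)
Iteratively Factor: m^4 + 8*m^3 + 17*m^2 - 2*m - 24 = (m + 2)*(m^3 + 6*m^2 + 5*m - 12) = (m - 1)*(m + 2)*(m^2 + 7*m + 12) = (m - 1)*(m + 2)*(m + 3)*(m + 4)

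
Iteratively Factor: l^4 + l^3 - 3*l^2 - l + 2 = (l - 1)*(l^3 + 2*l^2 - l - 2) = (l - 1)^2*(l^2 + 3*l + 2) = (l - 1)^2*(l + 2)*(l + 1)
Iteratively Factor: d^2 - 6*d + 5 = (d - 5)*(d - 1)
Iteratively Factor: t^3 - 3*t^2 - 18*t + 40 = (t - 5)*(t^2 + 2*t - 8) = (t - 5)*(t + 4)*(t - 2)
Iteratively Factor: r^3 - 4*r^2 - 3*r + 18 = (r - 3)*(r^2 - r - 6) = (r - 3)*(r + 2)*(r - 3)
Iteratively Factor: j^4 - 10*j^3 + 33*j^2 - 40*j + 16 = (j - 1)*(j^3 - 9*j^2 + 24*j - 16) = (j - 4)*(j - 1)*(j^2 - 5*j + 4) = (j - 4)^2*(j - 1)*(j - 1)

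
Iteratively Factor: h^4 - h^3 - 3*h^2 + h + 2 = (h + 1)*(h^3 - 2*h^2 - h + 2) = (h - 1)*(h + 1)*(h^2 - h - 2) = (h - 1)*(h + 1)^2*(h - 2)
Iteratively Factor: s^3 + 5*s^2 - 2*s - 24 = (s - 2)*(s^2 + 7*s + 12) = (s - 2)*(s + 4)*(s + 3)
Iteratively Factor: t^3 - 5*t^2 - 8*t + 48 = (t + 3)*(t^2 - 8*t + 16) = (t - 4)*(t + 3)*(t - 4)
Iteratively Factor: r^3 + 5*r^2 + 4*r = (r + 4)*(r^2 + r) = (r + 1)*(r + 4)*(r)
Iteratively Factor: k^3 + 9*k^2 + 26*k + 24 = (k + 4)*(k^2 + 5*k + 6) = (k + 2)*(k + 4)*(k + 3)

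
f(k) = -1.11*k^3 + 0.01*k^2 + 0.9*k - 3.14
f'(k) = -3.33*k^2 + 0.02*k + 0.9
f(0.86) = -3.06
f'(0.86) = -1.55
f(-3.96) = 62.38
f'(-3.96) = -51.40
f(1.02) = -3.39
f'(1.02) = -2.54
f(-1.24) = -2.12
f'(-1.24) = -4.25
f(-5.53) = 179.90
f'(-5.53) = -101.04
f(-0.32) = -3.39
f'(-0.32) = 0.55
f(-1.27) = -1.99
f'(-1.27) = -4.50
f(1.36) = -4.69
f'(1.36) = -5.23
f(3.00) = -30.32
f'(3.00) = -29.01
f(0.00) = -3.14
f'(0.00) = 0.90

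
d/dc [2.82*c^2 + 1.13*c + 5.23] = 5.64*c + 1.13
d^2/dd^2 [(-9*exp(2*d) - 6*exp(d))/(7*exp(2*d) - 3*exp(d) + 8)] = (-483*exp(4*d) + 1809*exp(3*d) + 2664*exp(2*d) - 2448*exp(d) - 384)*exp(d)/(343*exp(6*d) - 441*exp(5*d) + 1365*exp(4*d) - 1035*exp(3*d) + 1560*exp(2*d) - 576*exp(d) + 512)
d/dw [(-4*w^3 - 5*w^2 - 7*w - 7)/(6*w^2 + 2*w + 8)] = (-12*w^4 - 8*w^3 - 32*w^2 + 2*w - 21)/(2*(9*w^4 + 6*w^3 + 25*w^2 + 8*w + 16))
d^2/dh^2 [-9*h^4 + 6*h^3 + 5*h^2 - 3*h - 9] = -108*h^2 + 36*h + 10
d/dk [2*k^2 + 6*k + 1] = 4*k + 6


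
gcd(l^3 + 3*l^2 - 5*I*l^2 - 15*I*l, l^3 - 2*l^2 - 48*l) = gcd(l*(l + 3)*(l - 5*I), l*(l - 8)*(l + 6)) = l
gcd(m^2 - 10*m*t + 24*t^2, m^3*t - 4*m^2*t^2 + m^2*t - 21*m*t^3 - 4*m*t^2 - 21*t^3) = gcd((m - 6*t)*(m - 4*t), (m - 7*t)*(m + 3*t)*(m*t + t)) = 1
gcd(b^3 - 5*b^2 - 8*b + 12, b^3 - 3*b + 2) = b^2 + b - 2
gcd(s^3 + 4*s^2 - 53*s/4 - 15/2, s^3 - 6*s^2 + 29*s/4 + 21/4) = s + 1/2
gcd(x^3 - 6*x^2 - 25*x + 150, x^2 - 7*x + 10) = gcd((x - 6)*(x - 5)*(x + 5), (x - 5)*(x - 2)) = x - 5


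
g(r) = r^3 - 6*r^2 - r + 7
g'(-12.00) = 575.00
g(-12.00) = -2573.00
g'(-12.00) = 575.00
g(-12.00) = -2573.00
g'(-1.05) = 14.91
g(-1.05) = 0.28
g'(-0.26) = 2.32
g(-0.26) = 6.84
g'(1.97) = -13.00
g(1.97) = -10.61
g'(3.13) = -9.17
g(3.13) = -24.25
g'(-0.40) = 4.28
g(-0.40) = 6.38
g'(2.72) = -11.44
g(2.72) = -19.99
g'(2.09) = -12.98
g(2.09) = -12.17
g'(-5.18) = 141.66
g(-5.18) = -287.81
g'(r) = 3*r^2 - 12*r - 1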